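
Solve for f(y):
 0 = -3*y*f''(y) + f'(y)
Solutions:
 f(y) = C1 + C2*y^(4/3)


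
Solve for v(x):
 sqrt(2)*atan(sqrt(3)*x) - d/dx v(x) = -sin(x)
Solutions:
 v(x) = C1 + sqrt(2)*(x*atan(sqrt(3)*x) - sqrt(3)*log(3*x^2 + 1)/6) - cos(x)


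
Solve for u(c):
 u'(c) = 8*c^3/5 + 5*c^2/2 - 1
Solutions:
 u(c) = C1 + 2*c^4/5 + 5*c^3/6 - c


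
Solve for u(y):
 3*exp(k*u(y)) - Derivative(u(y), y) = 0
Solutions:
 u(y) = Piecewise((log(-1/(C1*k + 3*k*y))/k, Ne(k, 0)), (nan, True))
 u(y) = Piecewise((C1 + 3*y, Eq(k, 0)), (nan, True))


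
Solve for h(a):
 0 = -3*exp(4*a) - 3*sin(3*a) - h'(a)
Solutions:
 h(a) = C1 - 3*exp(4*a)/4 + cos(3*a)


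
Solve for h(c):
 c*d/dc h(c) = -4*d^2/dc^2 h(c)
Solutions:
 h(c) = C1 + C2*erf(sqrt(2)*c/4)


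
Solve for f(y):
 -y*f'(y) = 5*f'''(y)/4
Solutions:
 f(y) = C1 + Integral(C2*airyai(-10^(2/3)*y/5) + C3*airybi(-10^(2/3)*y/5), y)


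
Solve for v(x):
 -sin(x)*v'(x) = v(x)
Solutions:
 v(x) = C1*sqrt(cos(x) + 1)/sqrt(cos(x) - 1)


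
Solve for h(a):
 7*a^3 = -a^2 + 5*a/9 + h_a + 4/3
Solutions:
 h(a) = C1 + 7*a^4/4 + a^3/3 - 5*a^2/18 - 4*a/3


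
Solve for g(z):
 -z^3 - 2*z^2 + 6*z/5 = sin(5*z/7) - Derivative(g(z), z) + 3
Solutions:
 g(z) = C1 + z^4/4 + 2*z^3/3 - 3*z^2/5 + 3*z - 7*cos(5*z/7)/5


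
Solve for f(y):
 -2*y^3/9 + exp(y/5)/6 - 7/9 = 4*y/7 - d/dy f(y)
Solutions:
 f(y) = C1 + y^4/18 + 2*y^2/7 + 7*y/9 - 5*exp(y/5)/6


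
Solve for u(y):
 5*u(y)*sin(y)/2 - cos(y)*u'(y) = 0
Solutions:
 u(y) = C1/cos(y)^(5/2)


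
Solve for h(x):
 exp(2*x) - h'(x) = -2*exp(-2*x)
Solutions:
 h(x) = C1 + exp(2*x)/2 - exp(-2*x)


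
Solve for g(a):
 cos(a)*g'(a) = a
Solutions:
 g(a) = C1 + Integral(a/cos(a), a)


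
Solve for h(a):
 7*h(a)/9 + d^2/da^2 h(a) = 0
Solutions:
 h(a) = C1*sin(sqrt(7)*a/3) + C2*cos(sqrt(7)*a/3)


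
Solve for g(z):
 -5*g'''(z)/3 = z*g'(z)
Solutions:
 g(z) = C1 + Integral(C2*airyai(-3^(1/3)*5^(2/3)*z/5) + C3*airybi(-3^(1/3)*5^(2/3)*z/5), z)


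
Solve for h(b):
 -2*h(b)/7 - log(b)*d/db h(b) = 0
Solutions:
 h(b) = C1*exp(-2*li(b)/7)


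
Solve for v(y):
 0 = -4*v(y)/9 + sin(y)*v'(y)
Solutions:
 v(y) = C1*(cos(y) - 1)^(2/9)/(cos(y) + 1)^(2/9)


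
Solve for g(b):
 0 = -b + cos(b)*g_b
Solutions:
 g(b) = C1 + Integral(b/cos(b), b)


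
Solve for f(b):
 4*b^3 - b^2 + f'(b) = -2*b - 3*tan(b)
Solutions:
 f(b) = C1 - b^4 + b^3/3 - b^2 + 3*log(cos(b))


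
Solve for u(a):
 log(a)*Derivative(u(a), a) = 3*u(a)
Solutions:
 u(a) = C1*exp(3*li(a))


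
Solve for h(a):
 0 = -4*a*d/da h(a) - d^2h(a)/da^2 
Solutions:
 h(a) = C1 + C2*erf(sqrt(2)*a)


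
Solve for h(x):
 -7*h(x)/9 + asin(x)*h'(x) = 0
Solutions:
 h(x) = C1*exp(7*Integral(1/asin(x), x)/9)


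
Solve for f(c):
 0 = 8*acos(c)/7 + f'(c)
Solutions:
 f(c) = C1 - 8*c*acos(c)/7 + 8*sqrt(1 - c^2)/7


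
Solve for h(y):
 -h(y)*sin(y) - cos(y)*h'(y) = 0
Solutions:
 h(y) = C1*cos(y)


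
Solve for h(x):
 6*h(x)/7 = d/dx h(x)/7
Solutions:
 h(x) = C1*exp(6*x)


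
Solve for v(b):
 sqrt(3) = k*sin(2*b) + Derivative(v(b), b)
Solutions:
 v(b) = C1 + sqrt(3)*b + k*cos(2*b)/2


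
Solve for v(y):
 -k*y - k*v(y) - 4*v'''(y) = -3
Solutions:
 v(y) = C1*exp(2^(1/3)*y*(-k)^(1/3)/2) + C2*exp(2^(1/3)*y*(-k)^(1/3)*(-1 + sqrt(3)*I)/4) + C3*exp(-2^(1/3)*y*(-k)^(1/3)*(1 + sqrt(3)*I)/4) - y + 3/k


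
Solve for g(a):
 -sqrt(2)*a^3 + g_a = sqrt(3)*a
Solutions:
 g(a) = C1 + sqrt(2)*a^4/4 + sqrt(3)*a^2/2


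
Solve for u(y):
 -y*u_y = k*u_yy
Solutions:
 u(y) = C1 + C2*sqrt(k)*erf(sqrt(2)*y*sqrt(1/k)/2)


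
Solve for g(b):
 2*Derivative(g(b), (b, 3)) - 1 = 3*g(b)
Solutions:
 g(b) = C3*exp(2^(2/3)*3^(1/3)*b/2) + (C1*sin(2^(2/3)*3^(5/6)*b/4) + C2*cos(2^(2/3)*3^(5/6)*b/4))*exp(-2^(2/3)*3^(1/3)*b/4) - 1/3


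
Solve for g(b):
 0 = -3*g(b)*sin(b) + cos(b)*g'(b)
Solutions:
 g(b) = C1/cos(b)^3


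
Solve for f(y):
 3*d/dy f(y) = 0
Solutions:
 f(y) = C1


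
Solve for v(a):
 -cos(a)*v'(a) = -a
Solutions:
 v(a) = C1 + Integral(a/cos(a), a)


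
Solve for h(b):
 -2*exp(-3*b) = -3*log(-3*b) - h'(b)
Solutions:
 h(b) = C1 - 3*b*log(-b) + 3*b*(1 - log(3)) - 2*exp(-3*b)/3


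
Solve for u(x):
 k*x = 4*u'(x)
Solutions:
 u(x) = C1 + k*x^2/8


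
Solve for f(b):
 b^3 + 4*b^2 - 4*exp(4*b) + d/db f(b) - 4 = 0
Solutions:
 f(b) = C1 - b^4/4 - 4*b^3/3 + 4*b + exp(4*b)


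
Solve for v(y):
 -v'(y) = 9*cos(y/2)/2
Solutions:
 v(y) = C1 - 9*sin(y/2)


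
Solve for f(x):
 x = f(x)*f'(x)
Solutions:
 f(x) = -sqrt(C1 + x^2)
 f(x) = sqrt(C1 + x^2)


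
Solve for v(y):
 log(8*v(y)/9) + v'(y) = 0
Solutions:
 Integral(1/(log(_y) - 2*log(3) + 3*log(2)), (_y, v(y))) = C1 - y


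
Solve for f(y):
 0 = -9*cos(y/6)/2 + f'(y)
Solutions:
 f(y) = C1 + 27*sin(y/6)


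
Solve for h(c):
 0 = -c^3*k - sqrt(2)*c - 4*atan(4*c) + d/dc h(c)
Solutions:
 h(c) = C1 + c^4*k/4 + sqrt(2)*c^2/2 + 4*c*atan(4*c) - log(16*c^2 + 1)/2


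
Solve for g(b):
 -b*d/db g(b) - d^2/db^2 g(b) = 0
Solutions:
 g(b) = C1 + C2*erf(sqrt(2)*b/2)


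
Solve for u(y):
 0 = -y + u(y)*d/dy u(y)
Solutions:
 u(y) = -sqrt(C1 + y^2)
 u(y) = sqrt(C1 + y^2)


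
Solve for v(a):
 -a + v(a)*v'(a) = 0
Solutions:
 v(a) = -sqrt(C1 + a^2)
 v(a) = sqrt(C1 + a^2)


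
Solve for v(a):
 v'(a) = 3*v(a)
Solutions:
 v(a) = C1*exp(3*a)


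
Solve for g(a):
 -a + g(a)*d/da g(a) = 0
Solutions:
 g(a) = -sqrt(C1 + a^2)
 g(a) = sqrt(C1 + a^2)


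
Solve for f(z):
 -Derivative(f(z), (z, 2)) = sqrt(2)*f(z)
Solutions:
 f(z) = C1*sin(2^(1/4)*z) + C2*cos(2^(1/4)*z)


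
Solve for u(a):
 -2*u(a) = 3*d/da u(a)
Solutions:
 u(a) = C1*exp(-2*a/3)


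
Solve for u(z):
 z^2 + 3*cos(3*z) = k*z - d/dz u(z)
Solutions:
 u(z) = C1 + k*z^2/2 - z^3/3 - sin(3*z)


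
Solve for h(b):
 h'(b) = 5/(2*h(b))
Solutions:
 h(b) = -sqrt(C1 + 5*b)
 h(b) = sqrt(C1 + 5*b)


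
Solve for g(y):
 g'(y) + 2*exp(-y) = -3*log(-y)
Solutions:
 g(y) = C1 - 3*y*log(-y) + 3*y + 2*exp(-y)


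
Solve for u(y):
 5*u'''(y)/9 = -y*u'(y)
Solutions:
 u(y) = C1 + Integral(C2*airyai(-15^(2/3)*y/5) + C3*airybi(-15^(2/3)*y/5), y)


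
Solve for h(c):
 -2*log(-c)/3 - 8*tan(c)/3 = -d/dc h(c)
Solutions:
 h(c) = C1 + 2*c*log(-c)/3 - 2*c/3 - 8*log(cos(c))/3


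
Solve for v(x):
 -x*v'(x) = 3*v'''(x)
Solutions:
 v(x) = C1 + Integral(C2*airyai(-3^(2/3)*x/3) + C3*airybi(-3^(2/3)*x/3), x)


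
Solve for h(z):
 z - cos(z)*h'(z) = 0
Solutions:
 h(z) = C1 + Integral(z/cos(z), z)


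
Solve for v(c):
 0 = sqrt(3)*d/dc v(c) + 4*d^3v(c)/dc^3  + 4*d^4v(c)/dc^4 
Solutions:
 v(c) = C1 + C2*exp(c*(-2 + (1 + 27*sqrt(3)/8 + sqrt(-4 + (8 + 27*sqrt(3))^2/16)/2)^(-1/3) + (1 + 27*sqrt(3)/8 + sqrt(-4 + (8 + 27*sqrt(3))^2/16)/2)^(1/3))/6)*sin(sqrt(3)*c*(-(1 + 27*sqrt(3)/8 + sqrt(-4 + (2 + 27*sqrt(3)/4)^2)/2)^(1/3) + (1 + 27*sqrt(3)/8 + sqrt(-4 + (2 + 27*sqrt(3)/4)^2)/2)^(-1/3))/6) + C3*exp(c*(-2 + (1 + 27*sqrt(3)/8 + sqrt(-4 + (8 + 27*sqrt(3))^2/16)/2)^(-1/3) + (1 + 27*sqrt(3)/8 + sqrt(-4 + (8 + 27*sqrt(3))^2/16)/2)^(1/3))/6)*cos(sqrt(3)*c*(-(1 + 27*sqrt(3)/8 + sqrt(-4 + (2 + 27*sqrt(3)/4)^2)/2)^(1/3) + (1 + 27*sqrt(3)/8 + sqrt(-4 + (2 + 27*sqrt(3)/4)^2)/2)^(-1/3))/6) + C4*exp(-c*((1 + 27*sqrt(3)/8 + sqrt(-4 + (8 + 27*sqrt(3))^2/16)/2)^(-1/3) + 1 + (1 + 27*sqrt(3)/8 + sqrt(-4 + (8 + 27*sqrt(3))^2/16)/2)^(1/3))/3)


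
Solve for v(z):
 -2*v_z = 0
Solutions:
 v(z) = C1


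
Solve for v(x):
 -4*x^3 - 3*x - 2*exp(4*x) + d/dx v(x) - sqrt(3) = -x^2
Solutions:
 v(x) = C1 + x^4 - x^3/3 + 3*x^2/2 + sqrt(3)*x + exp(4*x)/2


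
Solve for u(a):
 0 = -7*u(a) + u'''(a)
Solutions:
 u(a) = C3*exp(7^(1/3)*a) + (C1*sin(sqrt(3)*7^(1/3)*a/2) + C2*cos(sqrt(3)*7^(1/3)*a/2))*exp(-7^(1/3)*a/2)


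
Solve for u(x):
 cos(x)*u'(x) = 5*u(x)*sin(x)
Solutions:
 u(x) = C1/cos(x)^5


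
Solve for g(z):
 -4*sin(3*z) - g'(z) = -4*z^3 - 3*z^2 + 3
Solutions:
 g(z) = C1 + z^4 + z^3 - 3*z + 4*cos(3*z)/3


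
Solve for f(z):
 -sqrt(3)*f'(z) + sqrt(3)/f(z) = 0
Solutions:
 f(z) = -sqrt(C1 + 2*z)
 f(z) = sqrt(C1 + 2*z)


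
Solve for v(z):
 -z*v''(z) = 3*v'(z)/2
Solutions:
 v(z) = C1 + C2/sqrt(z)


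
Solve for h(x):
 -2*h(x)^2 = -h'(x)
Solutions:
 h(x) = -1/(C1 + 2*x)


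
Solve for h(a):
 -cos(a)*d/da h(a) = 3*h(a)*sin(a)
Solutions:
 h(a) = C1*cos(a)^3


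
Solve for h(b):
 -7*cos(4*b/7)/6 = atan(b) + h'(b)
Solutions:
 h(b) = C1 - b*atan(b) + log(b^2 + 1)/2 - 49*sin(4*b/7)/24


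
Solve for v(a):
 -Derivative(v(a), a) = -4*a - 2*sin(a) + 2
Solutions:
 v(a) = C1 + 2*a^2 - 2*a - 2*cos(a)


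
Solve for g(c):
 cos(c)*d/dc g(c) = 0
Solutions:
 g(c) = C1


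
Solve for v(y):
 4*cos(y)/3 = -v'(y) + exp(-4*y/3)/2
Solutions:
 v(y) = C1 - 4*sin(y)/3 - 3*exp(-4*y/3)/8


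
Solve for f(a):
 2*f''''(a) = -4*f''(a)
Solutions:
 f(a) = C1 + C2*a + C3*sin(sqrt(2)*a) + C4*cos(sqrt(2)*a)


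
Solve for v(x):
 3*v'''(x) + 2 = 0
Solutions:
 v(x) = C1 + C2*x + C3*x^2 - x^3/9


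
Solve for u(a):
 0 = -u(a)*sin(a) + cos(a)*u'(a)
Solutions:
 u(a) = C1/cos(a)


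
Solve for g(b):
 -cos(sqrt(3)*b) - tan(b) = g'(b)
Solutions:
 g(b) = C1 + log(cos(b)) - sqrt(3)*sin(sqrt(3)*b)/3


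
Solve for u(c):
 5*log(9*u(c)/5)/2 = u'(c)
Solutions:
 -2*Integral(1/(log(_y) - log(5) + 2*log(3)), (_y, u(c)))/5 = C1 - c


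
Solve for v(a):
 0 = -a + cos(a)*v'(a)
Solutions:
 v(a) = C1 + Integral(a/cos(a), a)


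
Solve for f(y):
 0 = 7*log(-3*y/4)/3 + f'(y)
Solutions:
 f(y) = C1 - 7*y*log(-y)/3 + 7*y*(-log(3) + 1 + 2*log(2))/3


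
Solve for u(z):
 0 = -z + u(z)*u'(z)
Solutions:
 u(z) = -sqrt(C1 + z^2)
 u(z) = sqrt(C1 + z^2)


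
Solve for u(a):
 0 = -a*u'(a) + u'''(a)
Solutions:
 u(a) = C1 + Integral(C2*airyai(a) + C3*airybi(a), a)


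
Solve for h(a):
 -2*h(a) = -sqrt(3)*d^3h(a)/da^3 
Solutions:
 h(a) = C3*exp(2^(1/3)*3^(5/6)*a/3) + (C1*sin(6^(1/3)*a/2) + C2*cos(6^(1/3)*a/2))*exp(-2^(1/3)*3^(5/6)*a/6)


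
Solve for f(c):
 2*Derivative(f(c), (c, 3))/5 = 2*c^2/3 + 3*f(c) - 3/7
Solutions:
 f(c) = C3*exp(15^(1/3)*2^(2/3)*c/2) - 2*c^2/9 + (C1*sin(2^(2/3)*3^(5/6)*5^(1/3)*c/4) + C2*cos(2^(2/3)*3^(5/6)*5^(1/3)*c/4))*exp(-15^(1/3)*2^(2/3)*c/4) + 1/7


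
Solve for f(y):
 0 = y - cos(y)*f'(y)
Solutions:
 f(y) = C1 + Integral(y/cos(y), y)


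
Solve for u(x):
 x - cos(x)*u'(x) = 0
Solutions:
 u(x) = C1 + Integral(x/cos(x), x)


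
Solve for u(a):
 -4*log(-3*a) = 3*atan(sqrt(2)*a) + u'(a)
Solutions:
 u(a) = C1 - 4*a*log(-a) - 3*a*atan(sqrt(2)*a) - 4*a*log(3) + 4*a + 3*sqrt(2)*log(2*a^2 + 1)/4


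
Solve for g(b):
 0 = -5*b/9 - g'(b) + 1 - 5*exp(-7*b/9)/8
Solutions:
 g(b) = C1 - 5*b^2/18 + b + 45*exp(-7*b/9)/56


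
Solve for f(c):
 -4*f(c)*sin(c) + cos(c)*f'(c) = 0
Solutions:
 f(c) = C1/cos(c)^4


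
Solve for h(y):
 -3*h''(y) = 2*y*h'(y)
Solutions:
 h(y) = C1 + C2*erf(sqrt(3)*y/3)


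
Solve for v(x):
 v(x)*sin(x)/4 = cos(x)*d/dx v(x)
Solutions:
 v(x) = C1/cos(x)^(1/4)


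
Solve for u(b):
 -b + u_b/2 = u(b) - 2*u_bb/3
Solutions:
 u(b) = C1*exp(b*(-3 + sqrt(105))/8) + C2*exp(-b*(3 + sqrt(105))/8) - b - 1/2


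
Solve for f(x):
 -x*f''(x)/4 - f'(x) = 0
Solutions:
 f(x) = C1 + C2/x^3


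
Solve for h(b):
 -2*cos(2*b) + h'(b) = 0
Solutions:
 h(b) = C1 + sin(2*b)


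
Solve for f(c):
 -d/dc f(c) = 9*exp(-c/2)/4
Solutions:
 f(c) = C1 + 9*exp(-c/2)/2


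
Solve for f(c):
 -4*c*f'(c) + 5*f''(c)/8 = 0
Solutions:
 f(c) = C1 + C2*erfi(4*sqrt(5)*c/5)


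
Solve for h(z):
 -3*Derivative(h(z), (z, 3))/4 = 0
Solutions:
 h(z) = C1 + C2*z + C3*z^2


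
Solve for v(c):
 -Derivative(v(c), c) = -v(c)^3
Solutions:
 v(c) = -sqrt(2)*sqrt(-1/(C1 + c))/2
 v(c) = sqrt(2)*sqrt(-1/(C1 + c))/2


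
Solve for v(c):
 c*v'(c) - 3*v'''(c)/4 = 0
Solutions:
 v(c) = C1 + Integral(C2*airyai(6^(2/3)*c/3) + C3*airybi(6^(2/3)*c/3), c)


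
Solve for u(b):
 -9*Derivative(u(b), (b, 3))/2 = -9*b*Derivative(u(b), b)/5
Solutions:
 u(b) = C1 + Integral(C2*airyai(2^(1/3)*5^(2/3)*b/5) + C3*airybi(2^(1/3)*5^(2/3)*b/5), b)


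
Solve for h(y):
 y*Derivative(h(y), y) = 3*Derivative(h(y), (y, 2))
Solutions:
 h(y) = C1 + C2*erfi(sqrt(6)*y/6)


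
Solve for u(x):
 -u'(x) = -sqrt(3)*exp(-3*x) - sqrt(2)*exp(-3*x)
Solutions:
 u(x) = C1 - sqrt(3)*exp(-3*x)/3 - sqrt(2)*exp(-3*x)/3


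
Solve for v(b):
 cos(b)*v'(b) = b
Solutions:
 v(b) = C1 + Integral(b/cos(b), b)


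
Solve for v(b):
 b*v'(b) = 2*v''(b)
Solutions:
 v(b) = C1 + C2*erfi(b/2)


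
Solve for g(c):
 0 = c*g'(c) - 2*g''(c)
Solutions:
 g(c) = C1 + C2*erfi(c/2)


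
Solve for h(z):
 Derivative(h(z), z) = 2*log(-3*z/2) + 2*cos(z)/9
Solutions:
 h(z) = C1 + 2*z*log(-z) - 2*z - 2*z*log(2) + 2*z*log(3) + 2*sin(z)/9


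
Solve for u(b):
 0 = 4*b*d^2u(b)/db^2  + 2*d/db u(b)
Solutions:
 u(b) = C1 + C2*sqrt(b)


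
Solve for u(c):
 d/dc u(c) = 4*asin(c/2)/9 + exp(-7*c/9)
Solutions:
 u(c) = C1 + 4*c*asin(c/2)/9 + 4*sqrt(4 - c^2)/9 - 9*exp(-7*c/9)/7


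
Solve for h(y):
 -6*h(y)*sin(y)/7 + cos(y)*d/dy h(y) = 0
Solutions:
 h(y) = C1/cos(y)^(6/7)


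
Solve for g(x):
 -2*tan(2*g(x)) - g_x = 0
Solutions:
 g(x) = -asin(C1*exp(-4*x))/2 + pi/2
 g(x) = asin(C1*exp(-4*x))/2


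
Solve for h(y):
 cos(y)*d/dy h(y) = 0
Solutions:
 h(y) = C1


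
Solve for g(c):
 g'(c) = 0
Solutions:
 g(c) = C1


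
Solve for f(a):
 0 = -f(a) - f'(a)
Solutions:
 f(a) = C1*exp(-a)


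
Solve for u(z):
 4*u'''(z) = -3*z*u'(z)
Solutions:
 u(z) = C1 + Integral(C2*airyai(-6^(1/3)*z/2) + C3*airybi(-6^(1/3)*z/2), z)


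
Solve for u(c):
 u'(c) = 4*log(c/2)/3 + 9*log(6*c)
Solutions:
 u(c) = C1 + 31*c*log(c)/3 - 31*c/3 + 2*c*log(2)/3 + c*log(2519424)


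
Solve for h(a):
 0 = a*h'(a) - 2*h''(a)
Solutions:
 h(a) = C1 + C2*erfi(a/2)


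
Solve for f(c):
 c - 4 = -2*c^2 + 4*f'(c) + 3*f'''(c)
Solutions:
 f(c) = C1 + C2*sin(2*sqrt(3)*c/3) + C3*cos(2*sqrt(3)*c/3) + c^3/6 + c^2/8 - 7*c/4


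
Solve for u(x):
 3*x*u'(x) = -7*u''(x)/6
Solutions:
 u(x) = C1 + C2*erf(3*sqrt(7)*x/7)


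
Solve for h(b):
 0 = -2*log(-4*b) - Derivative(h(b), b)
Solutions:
 h(b) = C1 - 2*b*log(-b) + 2*b*(1 - 2*log(2))


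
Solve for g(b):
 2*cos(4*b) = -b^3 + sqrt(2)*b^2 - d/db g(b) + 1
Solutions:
 g(b) = C1 - b^4/4 + sqrt(2)*b^3/3 + b - sin(4*b)/2


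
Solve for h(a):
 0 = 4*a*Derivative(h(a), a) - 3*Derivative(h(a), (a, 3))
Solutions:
 h(a) = C1 + Integral(C2*airyai(6^(2/3)*a/3) + C3*airybi(6^(2/3)*a/3), a)


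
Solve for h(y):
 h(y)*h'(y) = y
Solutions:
 h(y) = -sqrt(C1 + y^2)
 h(y) = sqrt(C1 + y^2)


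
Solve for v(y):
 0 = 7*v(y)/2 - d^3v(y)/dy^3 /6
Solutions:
 v(y) = C3*exp(21^(1/3)*y) + (C1*sin(3^(5/6)*7^(1/3)*y/2) + C2*cos(3^(5/6)*7^(1/3)*y/2))*exp(-21^(1/3)*y/2)


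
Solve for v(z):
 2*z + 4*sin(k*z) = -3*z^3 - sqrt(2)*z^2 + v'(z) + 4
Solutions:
 v(z) = C1 + 3*z^4/4 + sqrt(2)*z^3/3 + z^2 - 4*z - 4*cos(k*z)/k


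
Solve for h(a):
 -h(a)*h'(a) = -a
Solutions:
 h(a) = -sqrt(C1 + a^2)
 h(a) = sqrt(C1 + a^2)


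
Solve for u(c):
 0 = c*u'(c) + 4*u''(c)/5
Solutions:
 u(c) = C1 + C2*erf(sqrt(10)*c/4)


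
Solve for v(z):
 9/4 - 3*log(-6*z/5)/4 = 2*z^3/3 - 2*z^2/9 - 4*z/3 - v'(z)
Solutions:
 v(z) = C1 + z^4/6 - 2*z^3/27 - 2*z^2/3 + 3*z*log(-z)/4 + z*(-3 - 3*log(5)/4 + 3*log(6)/4)


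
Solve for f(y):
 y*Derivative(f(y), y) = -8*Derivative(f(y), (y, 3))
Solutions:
 f(y) = C1 + Integral(C2*airyai(-y/2) + C3*airybi(-y/2), y)


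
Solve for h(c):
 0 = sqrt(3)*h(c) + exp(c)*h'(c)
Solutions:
 h(c) = C1*exp(sqrt(3)*exp(-c))


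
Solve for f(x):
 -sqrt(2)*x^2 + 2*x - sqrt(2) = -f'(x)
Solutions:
 f(x) = C1 + sqrt(2)*x^3/3 - x^2 + sqrt(2)*x


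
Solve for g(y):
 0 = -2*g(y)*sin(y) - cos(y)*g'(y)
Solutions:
 g(y) = C1*cos(y)^2


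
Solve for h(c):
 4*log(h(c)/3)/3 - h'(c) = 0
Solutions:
 3*Integral(1/(-log(_y) + log(3)), (_y, h(c)))/4 = C1 - c


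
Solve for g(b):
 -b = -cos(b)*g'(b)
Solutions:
 g(b) = C1 + Integral(b/cos(b), b)


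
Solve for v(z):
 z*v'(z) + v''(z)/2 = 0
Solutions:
 v(z) = C1 + C2*erf(z)


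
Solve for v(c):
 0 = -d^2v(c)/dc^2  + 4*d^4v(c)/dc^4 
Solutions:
 v(c) = C1 + C2*c + C3*exp(-c/2) + C4*exp(c/2)


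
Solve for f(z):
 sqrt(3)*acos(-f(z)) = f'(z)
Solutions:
 Integral(1/acos(-_y), (_y, f(z))) = C1 + sqrt(3)*z


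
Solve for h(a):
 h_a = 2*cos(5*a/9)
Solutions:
 h(a) = C1 + 18*sin(5*a/9)/5


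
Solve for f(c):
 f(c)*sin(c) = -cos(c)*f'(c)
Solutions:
 f(c) = C1*cos(c)


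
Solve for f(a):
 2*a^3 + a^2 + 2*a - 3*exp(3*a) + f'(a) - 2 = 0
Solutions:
 f(a) = C1 - a^4/2 - a^3/3 - a^2 + 2*a + exp(3*a)


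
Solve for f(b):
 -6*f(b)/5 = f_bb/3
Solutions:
 f(b) = C1*sin(3*sqrt(10)*b/5) + C2*cos(3*sqrt(10)*b/5)


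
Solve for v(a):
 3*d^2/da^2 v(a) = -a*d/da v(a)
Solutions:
 v(a) = C1 + C2*erf(sqrt(6)*a/6)


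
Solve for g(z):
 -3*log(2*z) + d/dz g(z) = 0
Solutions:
 g(z) = C1 + 3*z*log(z) - 3*z + z*log(8)


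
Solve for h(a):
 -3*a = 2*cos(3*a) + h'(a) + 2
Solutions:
 h(a) = C1 - 3*a^2/2 - 2*a - 2*sin(3*a)/3


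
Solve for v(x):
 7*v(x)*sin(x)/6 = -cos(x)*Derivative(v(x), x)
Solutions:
 v(x) = C1*cos(x)^(7/6)


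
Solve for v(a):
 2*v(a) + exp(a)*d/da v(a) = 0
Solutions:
 v(a) = C1*exp(2*exp(-a))


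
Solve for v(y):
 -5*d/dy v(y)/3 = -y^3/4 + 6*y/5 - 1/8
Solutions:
 v(y) = C1 + 3*y^4/80 - 9*y^2/25 + 3*y/40


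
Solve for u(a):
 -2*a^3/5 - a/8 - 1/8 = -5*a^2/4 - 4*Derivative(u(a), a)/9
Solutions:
 u(a) = C1 + 9*a^4/40 - 15*a^3/16 + 9*a^2/64 + 9*a/32


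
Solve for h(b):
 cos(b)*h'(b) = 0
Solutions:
 h(b) = C1


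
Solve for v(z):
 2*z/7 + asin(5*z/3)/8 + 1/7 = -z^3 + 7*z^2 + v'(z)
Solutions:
 v(z) = C1 + z^4/4 - 7*z^3/3 + z^2/7 + z*asin(5*z/3)/8 + z/7 + sqrt(9 - 25*z^2)/40


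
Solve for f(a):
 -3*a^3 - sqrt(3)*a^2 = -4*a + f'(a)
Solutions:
 f(a) = C1 - 3*a^4/4 - sqrt(3)*a^3/3 + 2*a^2


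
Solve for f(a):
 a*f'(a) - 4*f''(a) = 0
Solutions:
 f(a) = C1 + C2*erfi(sqrt(2)*a/4)


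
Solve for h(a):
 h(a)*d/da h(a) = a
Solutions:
 h(a) = -sqrt(C1 + a^2)
 h(a) = sqrt(C1 + a^2)


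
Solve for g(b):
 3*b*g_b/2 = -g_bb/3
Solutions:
 g(b) = C1 + C2*erf(3*b/2)


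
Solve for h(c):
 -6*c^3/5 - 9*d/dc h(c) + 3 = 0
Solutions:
 h(c) = C1 - c^4/30 + c/3


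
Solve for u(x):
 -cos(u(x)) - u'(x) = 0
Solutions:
 u(x) = pi - asin((C1 + exp(2*x))/(C1 - exp(2*x)))
 u(x) = asin((C1 + exp(2*x))/(C1 - exp(2*x)))


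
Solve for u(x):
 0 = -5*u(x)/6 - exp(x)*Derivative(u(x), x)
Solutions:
 u(x) = C1*exp(5*exp(-x)/6)


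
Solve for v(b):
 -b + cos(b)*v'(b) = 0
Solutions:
 v(b) = C1 + Integral(b/cos(b), b)


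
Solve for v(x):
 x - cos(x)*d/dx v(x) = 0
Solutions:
 v(x) = C1 + Integral(x/cos(x), x)


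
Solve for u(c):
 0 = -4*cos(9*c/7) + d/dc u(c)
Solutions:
 u(c) = C1 + 28*sin(9*c/7)/9


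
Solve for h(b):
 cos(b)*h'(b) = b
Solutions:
 h(b) = C1 + Integral(b/cos(b), b)


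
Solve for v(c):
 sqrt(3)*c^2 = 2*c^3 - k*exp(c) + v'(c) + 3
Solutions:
 v(c) = C1 - c^4/2 + sqrt(3)*c^3/3 - 3*c + k*exp(c)


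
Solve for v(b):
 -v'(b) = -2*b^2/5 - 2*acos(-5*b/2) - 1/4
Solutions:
 v(b) = C1 + 2*b^3/15 + 2*b*acos(-5*b/2) + b/4 + 2*sqrt(4 - 25*b^2)/5


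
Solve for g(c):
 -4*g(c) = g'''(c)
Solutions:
 g(c) = C3*exp(-2^(2/3)*c) + (C1*sin(2^(2/3)*sqrt(3)*c/2) + C2*cos(2^(2/3)*sqrt(3)*c/2))*exp(2^(2/3)*c/2)


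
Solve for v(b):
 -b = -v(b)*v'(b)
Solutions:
 v(b) = -sqrt(C1 + b^2)
 v(b) = sqrt(C1 + b^2)


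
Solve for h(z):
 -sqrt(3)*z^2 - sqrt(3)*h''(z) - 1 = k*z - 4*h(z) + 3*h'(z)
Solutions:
 h(z) = C1*exp(sqrt(3)*z*(-3 + sqrt(9 + 16*sqrt(3)))/6) + C2*exp(-sqrt(3)*z*(3 + sqrt(9 + 16*sqrt(3)))/6) + k*z/4 + 3*k/16 + sqrt(3)*z^2/4 + 3*sqrt(3)*z/8 + 9*sqrt(3)/32 + 5/8


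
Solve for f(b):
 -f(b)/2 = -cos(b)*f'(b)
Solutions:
 f(b) = C1*(sin(b) + 1)^(1/4)/(sin(b) - 1)^(1/4)


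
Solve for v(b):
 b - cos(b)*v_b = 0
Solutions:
 v(b) = C1 + Integral(b/cos(b), b)


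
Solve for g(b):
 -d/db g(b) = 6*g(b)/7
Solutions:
 g(b) = C1*exp(-6*b/7)


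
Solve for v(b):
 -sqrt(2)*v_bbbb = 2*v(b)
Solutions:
 v(b) = (C1*sin(2^(5/8)*b/2) + C2*cos(2^(5/8)*b/2))*exp(-2^(5/8)*b/2) + (C3*sin(2^(5/8)*b/2) + C4*cos(2^(5/8)*b/2))*exp(2^(5/8)*b/2)


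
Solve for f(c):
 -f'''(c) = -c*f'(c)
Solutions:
 f(c) = C1 + Integral(C2*airyai(c) + C3*airybi(c), c)


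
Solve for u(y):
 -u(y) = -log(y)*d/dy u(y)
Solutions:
 u(y) = C1*exp(li(y))


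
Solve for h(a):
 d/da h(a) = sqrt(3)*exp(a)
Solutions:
 h(a) = C1 + sqrt(3)*exp(a)


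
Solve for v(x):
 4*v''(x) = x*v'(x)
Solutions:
 v(x) = C1 + C2*erfi(sqrt(2)*x/4)


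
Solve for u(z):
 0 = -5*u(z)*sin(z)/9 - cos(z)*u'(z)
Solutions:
 u(z) = C1*cos(z)^(5/9)


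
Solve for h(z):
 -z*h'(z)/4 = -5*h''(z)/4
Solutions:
 h(z) = C1 + C2*erfi(sqrt(10)*z/10)


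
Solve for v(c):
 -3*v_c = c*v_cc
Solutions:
 v(c) = C1 + C2/c^2


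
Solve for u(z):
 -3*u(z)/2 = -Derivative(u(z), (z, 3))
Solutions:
 u(z) = C3*exp(2^(2/3)*3^(1/3)*z/2) + (C1*sin(2^(2/3)*3^(5/6)*z/4) + C2*cos(2^(2/3)*3^(5/6)*z/4))*exp(-2^(2/3)*3^(1/3)*z/4)


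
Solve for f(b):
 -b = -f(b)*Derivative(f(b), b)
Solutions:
 f(b) = -sqrt(C1 + b^2)
 f(b) = sqrt(C1 + b^2)


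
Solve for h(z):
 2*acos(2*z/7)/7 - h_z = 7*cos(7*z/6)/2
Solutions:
 h(z) = C1 + 2*z*acos(2*z/7)/7 - sqrt(49 - 4*z^2)/7 - 3*sin(7*z/6)


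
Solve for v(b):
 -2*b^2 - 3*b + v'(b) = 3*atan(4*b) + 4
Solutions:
 v(b) = C1 + 2*b^3/3 + 3*b^2/2 + 3*b*atan(4*b) + 4*b - 3*log(16*b^2 + 1)/8


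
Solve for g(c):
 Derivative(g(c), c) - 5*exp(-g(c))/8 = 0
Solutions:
 g(c) = log(C1 + 5*c/8)


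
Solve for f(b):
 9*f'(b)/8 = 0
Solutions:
 f(b) = C1


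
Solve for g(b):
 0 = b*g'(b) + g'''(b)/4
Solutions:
 g(b) = C1 + Integral(C2*airyai(-2^(2/3)*b) + C3*airybi(-2^(2/3)*b), b)


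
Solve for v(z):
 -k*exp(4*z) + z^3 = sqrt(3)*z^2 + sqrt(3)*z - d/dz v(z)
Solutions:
 v(z) = C1 + k*exp(4*z)/4 - z^4/4 + sqrt(3)*z^3/3 + sqrt(3)*z^2/2


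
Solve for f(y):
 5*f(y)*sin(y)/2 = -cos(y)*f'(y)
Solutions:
 f(y) = C1*cos(y)^(5/2)


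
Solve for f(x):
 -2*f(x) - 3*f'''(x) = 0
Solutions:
 f(x) = C3*exp(-2^(1/3)*3^(2/3)*x/3) + (C1*sin(2^(1/3)*3^(1/6)*x/2) + C2*cos(2^(1/3)*3^(1/6)*x/2))*exp(2^(1/3)*3^(2/3)*x/6)


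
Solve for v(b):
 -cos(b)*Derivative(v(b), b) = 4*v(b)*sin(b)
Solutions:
 v(b) = C1*cos(b)^4


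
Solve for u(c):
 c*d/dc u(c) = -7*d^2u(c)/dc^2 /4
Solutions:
 u(c) = C1 + C2*erf(sqrt(14)*c/7)


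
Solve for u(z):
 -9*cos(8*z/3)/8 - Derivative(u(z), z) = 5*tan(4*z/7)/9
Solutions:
 u(z) = C1 + 35*log(cos(4*z/7))/36 - 27*sin(8*z/3)/64


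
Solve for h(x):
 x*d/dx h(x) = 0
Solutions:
 h(x) = C1


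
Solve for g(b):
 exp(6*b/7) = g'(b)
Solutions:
 g(b) = C1 + 7*exp(6*b/7)/6


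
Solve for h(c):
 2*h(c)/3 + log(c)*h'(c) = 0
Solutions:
 h(c) = C1*exp(-2*li(c)/3)


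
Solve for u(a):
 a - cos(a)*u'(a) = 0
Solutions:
 u(a) = C1 + Integral(a/cos(a), a)


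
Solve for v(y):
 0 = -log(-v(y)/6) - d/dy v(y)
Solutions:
 Integral(1/(log(-_y) - log(6)), (_y, v(y))) = C1 - y


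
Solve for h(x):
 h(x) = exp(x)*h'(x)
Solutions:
 h(x) = C1*exp(-exp(-x))


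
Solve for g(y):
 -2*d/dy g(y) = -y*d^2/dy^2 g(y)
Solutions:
 g(y) = C1 + C2*y^3


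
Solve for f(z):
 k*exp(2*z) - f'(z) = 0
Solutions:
 f(z) = C1 + k*exp(2*z)/2


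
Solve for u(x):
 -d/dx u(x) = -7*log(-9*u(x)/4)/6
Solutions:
 -6*Integral(1/(log(-_y) - 2*log(2) + 2*log(3)), (_y, u(x)))/7 = C1 - x


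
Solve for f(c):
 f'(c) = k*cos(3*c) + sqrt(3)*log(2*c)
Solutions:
 f(c) = C1 + sqrt(3)*c*(log(c) - 1) + sqrt(3)*c*log(2) + k*sin(3*c)/3


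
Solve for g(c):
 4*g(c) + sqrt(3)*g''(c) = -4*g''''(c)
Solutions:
 g(c) = (C1*sin(c*cos(atan(sqrt(183)/3)/2)) + C2*cos(c*cos(atan(sqrt(183)/3)/2)))*exp(-c*sin(atan(sqrt(183)/3)/2)) + (C3*sin(c*cos(atan(sqrt(183)/3)/2)) + C4*cos(c*cos(atan(sqrt(183)/3)/2)))*exp(c*sin(atan(sqrt(183)/3)/2))


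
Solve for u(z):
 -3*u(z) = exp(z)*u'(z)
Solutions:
 u(z) = C1*exp(3*exp(-z))


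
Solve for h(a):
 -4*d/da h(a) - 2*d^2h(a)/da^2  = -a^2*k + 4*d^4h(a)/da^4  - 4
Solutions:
 h(a) = C1 + C2*exp(-6^(1/3)*a*(-(18 + sqrt(330))^(1/3) + 6^(1/3)/(18 + sqrt(330))^(1/3))/12)*sin(2^(1/3)*3^(1/6)*a*(3*2^(1/3)/(18 + sqrt(330))^(1/3) + 3^(2/3)*(18 + sqrt(330))^(1/3))/12) + C3*exp(-6^(1/3)*a*(-(18 + sqrt(330))^(1/3) + 6^(1/3)/(18 + sqrt(330))^(1/3))/12)*cos(2^(1/3)*3^(1/6)*a*(3*2^(1/3)/(18 + sqrt(330))^(1/3) + 3^(2/3)*(18 + sqrt(330))^(1/3))/12) + C4*exp(6^(1/3)*a*(-(18 + sqrt(330))^(1/3) + 6^(1/3)/(18 + sqrt(330))^(1/3))/6) + a^3*k/12 - a^2*k/8 + a*k/8 + a


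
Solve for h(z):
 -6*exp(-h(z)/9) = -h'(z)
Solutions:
 h(z) = 9*log(C1 + 2*z/3)


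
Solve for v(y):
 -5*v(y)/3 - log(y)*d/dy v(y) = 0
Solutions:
 v(y) = C1*exp(-5*li(y)/3)


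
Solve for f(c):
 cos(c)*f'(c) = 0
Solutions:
 f(c) = C1


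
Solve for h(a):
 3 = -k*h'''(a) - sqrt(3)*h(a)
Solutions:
 h(a) = C1*exp(3^(1/6)*a*(-1/k)^(1/3)) + C2*exp(a*(-1/k)^(1/3)*(-3^(1/6) + 3^(2/3)*I)/2) + C3*exp(-a*(-1/k)^(1/3)*(3^(1/6) + 3^(2/3)*I)/2) - sqrt(3)


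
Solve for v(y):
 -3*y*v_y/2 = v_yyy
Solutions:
 v(y) = C1 + Integral(C2*airyai(-2^(2/3)*3^(1/3)*y/2) + C3*airybi(-2^(2/3)*3^(1/3)*y/2), y)


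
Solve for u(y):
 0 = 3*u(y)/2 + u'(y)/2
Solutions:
 u(y) = C1*exp(-3*y)


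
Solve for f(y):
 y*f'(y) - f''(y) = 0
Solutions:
 f(y) = C1 + C2*erfi(sqrt(2)*y/2)


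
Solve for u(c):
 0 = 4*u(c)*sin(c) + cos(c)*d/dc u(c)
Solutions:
 u(c) = C1*cos(c)^4


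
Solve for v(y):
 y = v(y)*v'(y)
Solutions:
 v(y) = -sqrt(C1 + y^2)
 v(y) = sqrt(C1 + y^2)


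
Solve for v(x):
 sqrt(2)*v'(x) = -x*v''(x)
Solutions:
 v(x) = C1 + C2*x^(1 - sqrt(2))


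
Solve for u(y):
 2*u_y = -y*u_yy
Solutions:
 u(y) = C1 + C2/y


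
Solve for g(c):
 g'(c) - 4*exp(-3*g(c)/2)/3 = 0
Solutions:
 g(c) = 2*log(C1 + 2*c)/3
 g(c) = 2*log((-1 - sqrt(3)*I)*(C1 + 2*c)^(1/3)/2)
 g(c) = 2*log((-1 + sqrt(3)*I)*(C1 + 2*c)^(1/3)/2)


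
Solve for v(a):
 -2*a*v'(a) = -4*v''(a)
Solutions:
 v(a) = C1 + C2*erfi(a/2)


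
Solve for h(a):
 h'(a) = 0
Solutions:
 h(a) = C1


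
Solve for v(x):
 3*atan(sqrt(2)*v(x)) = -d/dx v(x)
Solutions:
 Integral(1/atan(sqrt(2)*_y), (_y, v(x))) = C1 - 3*x


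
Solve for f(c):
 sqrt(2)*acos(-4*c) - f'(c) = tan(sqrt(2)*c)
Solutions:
 f(c) = C1 + sqrt(2)*(c*acos(-4*c) + sqrt(1 - 16*c^2)/4) + sqrt(2)*log(cos(sqrt(2)*c))/2


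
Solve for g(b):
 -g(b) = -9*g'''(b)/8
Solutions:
 g(b) = C3*exp(2*3^(1/3)*b/3) + (C1*sin(3^(5/6)*b/3) + C2*cos(3^(5/6)*b/3))*exp(-3^(1/3)*b/3)


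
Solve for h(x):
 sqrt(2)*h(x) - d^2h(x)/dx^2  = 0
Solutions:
 h(x) = C1*exp(-2^(1/4)*x) + C2*exp(2^(1/4)*x)


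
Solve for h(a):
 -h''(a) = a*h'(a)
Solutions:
 h(a) = C1 + C2*erf(sqrt(2)*a/2)


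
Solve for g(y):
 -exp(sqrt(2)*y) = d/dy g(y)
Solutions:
 g(y) = C1 - sqrt(2)*exp(sqrt(2)*y)/2


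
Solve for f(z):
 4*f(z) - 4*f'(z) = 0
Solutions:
 f(z) = C1*exp(z)


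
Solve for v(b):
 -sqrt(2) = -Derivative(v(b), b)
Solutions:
 v(b) = C1 + sqrt(2)*b


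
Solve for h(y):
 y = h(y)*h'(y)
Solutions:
 h(y) = -sqrt(C1 + y^2)
 h(y) = sqrt(C1 + y^2)


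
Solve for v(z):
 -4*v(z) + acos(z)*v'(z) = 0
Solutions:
 v(z) = C1*exp(4*Integral(1/acos(z), z))


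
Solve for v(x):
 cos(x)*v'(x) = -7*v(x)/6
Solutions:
 v(x) = C1*(sin(x) - 1)^(7/12)/(sin(x) + 1)^(7/12)


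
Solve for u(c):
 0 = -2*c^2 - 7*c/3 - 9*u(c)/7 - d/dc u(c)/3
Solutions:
 u(c) = C1*exp(-27*c/7) - 14*c^2/9 - 245*c/243 + 1715/6561


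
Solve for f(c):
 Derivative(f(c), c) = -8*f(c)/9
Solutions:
 f(c) = C1*exp(-8*c/9)


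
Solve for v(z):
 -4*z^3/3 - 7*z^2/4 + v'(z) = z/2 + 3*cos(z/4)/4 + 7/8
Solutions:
 v(z) = C1 + z^4/3 + 7*z^3/12 + z^2/4 + 7*z/8 + 3*sin(z/4)


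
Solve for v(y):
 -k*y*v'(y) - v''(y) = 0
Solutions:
 v(y) = Piecewise((-sqrt(2)*sqrt(pi)*C1*erf(sqrt(2)*sqrt(k)*y/2)/(2*sqrt(k)) - C2, (k > 0) | (k < 0)), (-C1*y - C2, True))


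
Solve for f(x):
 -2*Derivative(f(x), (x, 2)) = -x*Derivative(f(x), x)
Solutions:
 f(x) = C1 + C2*erfi(x/2)


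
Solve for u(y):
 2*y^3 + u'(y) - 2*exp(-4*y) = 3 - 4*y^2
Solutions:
 u(y) = C1 - y^4/2 - 4*y^3/3 + 3*y - exp(-4*y)/2


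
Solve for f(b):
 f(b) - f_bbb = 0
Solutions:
 f(b) = C3*exp(b) + (C1*sin(sqrt(3)*b/2) + C2*cos(sqrt(3)*b/2))*exp(-b/2)


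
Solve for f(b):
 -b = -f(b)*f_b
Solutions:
 f(b) = -sqrt(C1 + b^2)
 f(b) = sqrt(C1 + b^2)


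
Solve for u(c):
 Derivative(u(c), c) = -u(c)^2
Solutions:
 u(c) = 1/(C1 + c)


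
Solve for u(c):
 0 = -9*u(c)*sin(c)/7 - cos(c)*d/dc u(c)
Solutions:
 u(c) = C1*cos(c)^(9/7)


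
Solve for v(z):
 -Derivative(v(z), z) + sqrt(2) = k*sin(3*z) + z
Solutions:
 v(z) = C1 + k*cos(3*z)/3 - z^2/2 + sqrt(2)*z


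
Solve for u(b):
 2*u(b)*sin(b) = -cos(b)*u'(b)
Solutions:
 u(b) = C1*cos(b)^2


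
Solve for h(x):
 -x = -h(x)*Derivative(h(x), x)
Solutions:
 h(x) = -sqrt(C1 + x^2)
 h(x) = sqrt(C1 + x^2)


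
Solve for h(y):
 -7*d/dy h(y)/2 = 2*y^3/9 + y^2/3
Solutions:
 h(y) = C1 - y^4/63 - 2*y^3/63


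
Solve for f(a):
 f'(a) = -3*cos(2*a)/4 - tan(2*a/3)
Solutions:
 f(a) = C1 + 3*log(cos(2*a/3))/2 - 3*sin(2*a)/8


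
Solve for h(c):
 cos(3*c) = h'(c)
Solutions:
 h(c) = C1 + sin(3*c)/3


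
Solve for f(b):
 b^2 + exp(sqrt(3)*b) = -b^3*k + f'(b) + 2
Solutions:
 f(b) = C1 + b^4*k/4 + b^3/3 - 2*b + sqrt(3)*exp(sqrt(3)*b)/3


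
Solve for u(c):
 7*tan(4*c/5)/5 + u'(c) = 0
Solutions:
 u(c) = C1 + 7*log(cos(4*c/5))/4


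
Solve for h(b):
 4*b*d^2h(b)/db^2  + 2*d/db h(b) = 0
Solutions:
 h(b) = C1 + C2*sqrt(b)


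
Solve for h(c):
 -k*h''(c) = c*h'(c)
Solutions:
 h(c) = C1 + C2*sqrt(k)*erf(sqrt(2)*c*sqrt(1/k)/2)


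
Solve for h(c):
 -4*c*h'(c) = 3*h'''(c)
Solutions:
 h(c) = C1 + Integral(C2*airyai(-6^(2/3)*c/3) + C3*airybi(-6^(2/3)*c/3), c)


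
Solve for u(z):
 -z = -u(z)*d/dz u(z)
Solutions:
 u(z) = -sqrt(C1 + z^2)
 u(z) = sqrt(C1 + z^2)


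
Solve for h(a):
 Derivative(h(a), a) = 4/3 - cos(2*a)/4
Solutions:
 h(a) = C1 + 4*a/3 - sin(2*a)/8


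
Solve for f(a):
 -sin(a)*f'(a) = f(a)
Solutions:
 f(a) = C1*sqrt(cos(a) + 1)/sqrt(cos(a) - 1)


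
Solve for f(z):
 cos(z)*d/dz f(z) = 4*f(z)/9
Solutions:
 f(z) = C1*(sin(z) + 1)^(2/9)/(sin(z) - 1)^(2/9)


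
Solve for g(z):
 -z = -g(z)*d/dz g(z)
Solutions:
 g(z) = -sqrt(C1 + z^2)
 g(z) = sqrt(C1 + z^2)


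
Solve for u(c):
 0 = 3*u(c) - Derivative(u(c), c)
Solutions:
 u(c) = C1*exp(3*c)


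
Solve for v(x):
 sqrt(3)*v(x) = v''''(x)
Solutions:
 v(x) = C1*exp(-3^(1/8)*x) + C2*exp(3^(1/8)*x) + C3*sin(3^(1/8)*x) + C4*cos(3^(1/8)*x)


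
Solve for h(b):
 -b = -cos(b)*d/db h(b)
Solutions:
 h(b) = C1 + Integral(b/cos(b), b)


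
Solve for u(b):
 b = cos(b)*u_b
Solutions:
 u(b) = C1 + Integral(b/cos(b), b)


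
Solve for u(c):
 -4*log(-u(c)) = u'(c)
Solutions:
 -li(-u(c)) = C1 - 4*c


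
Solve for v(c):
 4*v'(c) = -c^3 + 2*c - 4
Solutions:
 v(c) = C1 - c^4/16 + c^2/4 - c


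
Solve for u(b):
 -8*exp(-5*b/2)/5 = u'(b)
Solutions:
 u(b) = C1 + 16*exp(-5*b/2)/25


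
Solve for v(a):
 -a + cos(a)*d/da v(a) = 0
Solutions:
 v(a) = C1 + Integral(a/cos(a), a)


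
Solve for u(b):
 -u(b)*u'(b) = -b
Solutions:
 u(b) = -sqrt(C1 + b^2)
 u(b) = sqrt(C1 + b^2)


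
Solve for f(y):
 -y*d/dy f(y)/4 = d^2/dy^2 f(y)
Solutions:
 f(y) = C1 + C2*erf(sqrt(2)*y/4)


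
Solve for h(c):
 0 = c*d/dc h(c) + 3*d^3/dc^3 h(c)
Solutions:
 h(c) = C1 + Integral(C2*airyai(-3^(2/3)*c/3) + C3*airybi(-3^(2/3)*c/3), c)


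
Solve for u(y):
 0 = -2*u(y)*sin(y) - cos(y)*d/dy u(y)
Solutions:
 u(y) = C1*cos(y)^2


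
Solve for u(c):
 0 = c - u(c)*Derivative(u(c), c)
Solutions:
 u(c) = -sqrt(C1 + c^2)
 u(c) = sqrt(C1 + c^2)


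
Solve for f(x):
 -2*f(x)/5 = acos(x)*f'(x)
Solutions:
 f(x) = C1*exp(-2*Integral(1/acos(x), x)/5)


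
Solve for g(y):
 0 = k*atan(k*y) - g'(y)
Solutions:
 g(y) = C1 + k*Piecewise((y*atan(k*y) - log(k^2*y^2 + 1)/(2*k), Ne(k, 0)), (0, True))


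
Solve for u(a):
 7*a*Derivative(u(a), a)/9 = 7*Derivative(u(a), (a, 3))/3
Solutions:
 u(a) = C1 + Integral(C2*airyai(3^(2/3)*a/3) + C3*airybi(3^(2/3)*a/3), a)


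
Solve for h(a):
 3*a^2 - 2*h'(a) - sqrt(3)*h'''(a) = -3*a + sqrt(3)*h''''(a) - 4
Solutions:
 h(a) = C1 + C2*exp(a*(-2 + (1 + 9*sqrt(3) + sqrt(-1 + (1 + 9*sqrt(3))^2))^(-1/3) + (1 + 9*sqrt(3) + sqrt(-1 + (1 + 9*sqrt(3))^2))^(1/3))/6)*sin(sqrt(3)*a*(-(1 + 9*sqrt(3) + sqrt(-1 + (1 + 9*sqrt(3))^2))^(1/3) + (1 + 9*sqrt(3) + sqrt(-1 + (1 + 9*sqrt(3))^2))^(-1/3))/6) + C3*exp(a*(-2 + (1 + 9*sqrt(3) + sqrt(-1 + (1 + 9*sqrt(3))^2))^(-1/3) + (1 + 9*sqrt(3) + sqrt(-1 + (1 + 9*sqrt(3))^2))^(1/3))/6)*cos(sqrt(3)*a*(-(1 + 9*sqrt(3) + sqrt(-1 + (1 + 9*sqrt(3))^2))^(1/3) + (1 + 9*sqrt(3) + sqrt(-1 + (1 + 9*sqrt(3))^2))^(-1/3))/6) + C4*exp(-a*((1 + 9*sqrt(3) + sqrt(-1 + (1 + 9*sqrt(3))^2))^(-1/3) + 1 + (1 + 9*sqrt(3) + sqrt(-1 + (1 + 9*sqrt(3))^2))^(1/3))/3) + a^3/2 + 3*a^2/4 - 3*sqrt(3)*a/2 + 2*a


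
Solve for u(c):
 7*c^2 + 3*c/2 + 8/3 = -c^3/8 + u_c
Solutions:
 u(c) = C1 + c^4/32 + 7*c^3/3 + 3*c^2/4 + 8*c/3


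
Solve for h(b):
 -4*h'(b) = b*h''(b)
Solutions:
 h(b) = C1 + C2/b^3


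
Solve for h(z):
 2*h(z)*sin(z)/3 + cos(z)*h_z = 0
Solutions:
 h(z) = C1*cos(z)^(2/3)


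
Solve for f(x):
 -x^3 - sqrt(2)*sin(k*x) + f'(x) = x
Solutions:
 f(x) = C1 + x^4/4 + x^2/2 - sqrt(2)*cos(k*x)/k


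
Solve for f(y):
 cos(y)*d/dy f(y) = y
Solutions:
 f(y) = C1 + Integral(y/cos(y), y)


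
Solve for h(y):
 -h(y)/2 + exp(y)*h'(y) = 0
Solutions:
 h(y) = C1*exp(-exp(-y)/2)


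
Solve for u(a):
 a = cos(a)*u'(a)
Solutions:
 u(a) = C1 + Integral(a/cos(a), a)


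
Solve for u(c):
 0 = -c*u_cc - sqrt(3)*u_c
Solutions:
 u(c) = C1 + C2*c^(1 - sqrt(3))


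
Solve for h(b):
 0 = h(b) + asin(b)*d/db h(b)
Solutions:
 h(b) = C1*exp(-Integral(1/asin(b), b))


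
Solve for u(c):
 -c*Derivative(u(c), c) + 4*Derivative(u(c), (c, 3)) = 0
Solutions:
 u(c) = C1 + Integral(C2*airyai(2^(1/3)*c/2) + C3*airybi(2^(1/3)*c/2), c)


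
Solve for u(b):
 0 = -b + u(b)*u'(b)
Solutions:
 u(b) = -sqrt(C1 + b^2)
 u(b) = sqrt(C1 + b^2)


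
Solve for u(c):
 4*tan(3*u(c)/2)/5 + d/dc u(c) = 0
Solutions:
 u(c) = -2*asin(C1*exp(-6*c/5))/3 + 2*pi/3
 u(c) = 2*asin(C1*exp(-6*c/5))/3


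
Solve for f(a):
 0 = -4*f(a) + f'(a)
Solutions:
 f(a) = C1*exp(4*a)


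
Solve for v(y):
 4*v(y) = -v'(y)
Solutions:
 v(y) = C1*exp(-4*y)


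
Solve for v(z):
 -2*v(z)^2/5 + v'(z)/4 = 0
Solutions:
 v(z) = -5/(C1 + 8*z)


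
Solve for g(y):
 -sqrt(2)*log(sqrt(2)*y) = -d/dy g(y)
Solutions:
 g(y) = C1 + sqrt(2)*y*log(y) - sqrt(2)*y + sqrt(2)*y*log(2)/2


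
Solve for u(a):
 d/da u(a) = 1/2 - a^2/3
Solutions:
 u(a) = C1 - a^3/9 + a/2


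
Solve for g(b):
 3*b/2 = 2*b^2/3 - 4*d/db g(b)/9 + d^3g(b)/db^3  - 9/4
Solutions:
 g(b) = C1 + C2*exp(-2*b/3) + C3*exp(2*b/3) + b^3/2 - 27*b^2/16 + 27*b/16


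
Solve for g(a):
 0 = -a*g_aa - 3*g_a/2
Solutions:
 g(a) = C1 + C2/sqrt(a)


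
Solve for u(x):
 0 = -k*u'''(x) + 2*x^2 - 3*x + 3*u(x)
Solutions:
 u(x) = C1*exp(3^(1/3)*x*(1/k)^(1/3)) + C2*exp(x*(-3^(1/3) + 3^(5/6)*I)*(1/k)^(1/3)/2) + C3*exp(-x*(3^(1/3) + 3^(5/6)*I)*(1/k)^(1/3)/2) - 2*x^2/3 + x


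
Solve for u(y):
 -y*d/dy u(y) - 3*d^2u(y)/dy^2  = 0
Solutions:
 u(y) = C1 + C2*erf(sqrt(6)*y/6)


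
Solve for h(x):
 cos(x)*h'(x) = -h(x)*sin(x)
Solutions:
 h(x) = C1*cos(x)


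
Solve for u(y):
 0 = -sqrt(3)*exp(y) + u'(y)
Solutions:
 u(y) = C1 + sqrt(3)*exp(y)


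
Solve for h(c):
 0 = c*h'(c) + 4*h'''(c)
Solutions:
 h(c) = C1 + Integral(C2*airyai(-2^(1/3)*c/2) + C3*airybi(-2^(1/3)*c/2), c)


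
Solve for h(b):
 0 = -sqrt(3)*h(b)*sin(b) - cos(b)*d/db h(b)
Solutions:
 h(b) = C1*cos(b)^(sqrt(3))


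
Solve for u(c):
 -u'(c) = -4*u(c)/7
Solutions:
 u(c) = C1*exp(4*c/7)


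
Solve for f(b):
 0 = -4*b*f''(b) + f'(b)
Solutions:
 f(b) = C1 + C2*b^(5/4)


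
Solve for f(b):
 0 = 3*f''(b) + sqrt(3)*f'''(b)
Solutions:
 f(b) = C1 + C2*b + C3*exp(-sqrt(3)*b)


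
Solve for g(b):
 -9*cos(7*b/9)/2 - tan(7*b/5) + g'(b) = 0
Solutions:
 g(b) = C1 - 5*log(cos(7*b/5))/7 + 81*sin(7*b/9)/14


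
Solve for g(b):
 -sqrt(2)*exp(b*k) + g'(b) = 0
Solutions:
 g(b) = C1 + sqrt(2)*exp(b*k)/k


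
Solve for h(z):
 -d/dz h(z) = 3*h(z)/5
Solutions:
 h(z) = C1*exp(-3*z/5)


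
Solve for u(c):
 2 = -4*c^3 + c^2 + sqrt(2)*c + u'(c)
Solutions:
 u(c) = C1 + c^4 - c^3/3 - sqrt(2)*c^2/2 + 2*c


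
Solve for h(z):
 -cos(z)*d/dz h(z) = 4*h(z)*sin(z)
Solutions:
 h(z) = C1*cos(z)^4


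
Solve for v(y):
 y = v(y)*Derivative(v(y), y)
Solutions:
 v(y) = -sqrt(C1 + y^2)
 v(y) = sqrt(C1 + y^2)


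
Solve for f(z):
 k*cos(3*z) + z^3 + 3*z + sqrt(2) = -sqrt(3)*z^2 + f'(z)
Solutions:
 f(z) = C1 + k*sin(3*z)/3 + z^4/4 + sqrt(3)*z^3/3 + 3*z^2/2 + sqrt(2)*z


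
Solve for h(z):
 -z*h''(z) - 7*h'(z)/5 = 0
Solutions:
 h(z) = C1 + C2/z^(2/5)


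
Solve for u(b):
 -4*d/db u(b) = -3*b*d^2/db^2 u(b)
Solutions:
 u(b) = C1 + C2*b^(7/3)


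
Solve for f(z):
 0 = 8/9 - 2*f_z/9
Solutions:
 f(z) = C1 + 4*z


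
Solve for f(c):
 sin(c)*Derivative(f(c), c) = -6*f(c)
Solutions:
 f(c) = C1*(cos(c)^3 + 3*cos(c)^2 + 3*cos(c) + 1)/(cos(c)^3 - 3*cos(c)^2 + 3*cos(c) - 1)


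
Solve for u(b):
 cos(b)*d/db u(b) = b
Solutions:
 u(b) = C1 + Integral(b/cos(b), b)


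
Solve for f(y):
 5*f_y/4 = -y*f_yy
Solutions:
 f(y) = C1 + C2/y^(1/4)


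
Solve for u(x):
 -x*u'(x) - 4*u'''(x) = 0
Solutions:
 u(x) = C1 + Integral(C2*airyai(-2^(1/3)*x/2) + C3*airybi(-2^(1/3)*x/2), x)


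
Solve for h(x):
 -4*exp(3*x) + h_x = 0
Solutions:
 h(x) = C1 + 4*exp(3*x)/3


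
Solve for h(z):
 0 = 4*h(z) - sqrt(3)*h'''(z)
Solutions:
 h(z) = C3*exp(2^(2/3)*3^(5/6)*z/3) + (C1*sin(2^(2/3)*3^(1/3)*z/2) + C2*cos(2^(2/3)*3^(1/3)*z/2))*exp(-2^(2/3)*3^(5/6)*z/6)


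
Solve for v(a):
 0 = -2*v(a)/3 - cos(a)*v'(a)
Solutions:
 v(a) = C1*(sin(a) - 1)^(1/3)/(sin(a) + 1)^(1/3)


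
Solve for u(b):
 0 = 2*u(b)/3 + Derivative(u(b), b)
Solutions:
 u(b) = C1*exp(-2*b/3)


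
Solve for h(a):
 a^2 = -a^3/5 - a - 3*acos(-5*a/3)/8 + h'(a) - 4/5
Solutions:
 h(a) = C1 + a^4/20 + a^3/3 + a^2/2 + 3*a*acos(-5*a/3)/8 + 4*a/5 + 3*sqrt(9 - 25*a^2)/40


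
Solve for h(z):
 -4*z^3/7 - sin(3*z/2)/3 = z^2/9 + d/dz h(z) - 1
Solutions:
 h(z) = C1 - z^4/7 - z^3/27 + z + 2*cos(3*z/2)/9


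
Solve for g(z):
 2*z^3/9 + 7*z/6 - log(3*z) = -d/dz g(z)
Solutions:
 g(z) = C1 - z^4/18 - 7*z^2/12 + z*log(z) - z + z*log(3)


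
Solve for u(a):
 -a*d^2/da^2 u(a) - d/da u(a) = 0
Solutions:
 u(a) = C1 + C2*log(a)


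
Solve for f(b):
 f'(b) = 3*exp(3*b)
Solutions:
 f(b) = C1 + exp(3*b)
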